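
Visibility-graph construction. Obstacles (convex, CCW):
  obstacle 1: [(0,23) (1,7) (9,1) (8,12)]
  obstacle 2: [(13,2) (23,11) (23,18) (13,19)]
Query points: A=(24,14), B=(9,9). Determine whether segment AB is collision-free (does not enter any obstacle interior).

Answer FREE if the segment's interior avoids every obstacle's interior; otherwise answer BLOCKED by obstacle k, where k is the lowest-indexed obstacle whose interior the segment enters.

BLOCKED by obstacle 2

Obstacle 1 [(0,23) (1,7) (9,1) (8,12)]:
  edge (0,23)–(1,7): clear
  edge (1,7)–(9,1): clear
  edge (9,1)–(8,12): clear
  edge (8,12)–(0,23): clear
  midpoint (33/2,23/2) outside
  → clear
Obstacle 2 [(13,2) (23,11) (23,18) (13,19)]:
  edge (13,2)–(23,11): clear
  edge (23,11)–(23,18): crosses AB
  edge (23,18)–(13,19): clear
  edge (13,19)–(13,2): crosses AB
  → BLOCKED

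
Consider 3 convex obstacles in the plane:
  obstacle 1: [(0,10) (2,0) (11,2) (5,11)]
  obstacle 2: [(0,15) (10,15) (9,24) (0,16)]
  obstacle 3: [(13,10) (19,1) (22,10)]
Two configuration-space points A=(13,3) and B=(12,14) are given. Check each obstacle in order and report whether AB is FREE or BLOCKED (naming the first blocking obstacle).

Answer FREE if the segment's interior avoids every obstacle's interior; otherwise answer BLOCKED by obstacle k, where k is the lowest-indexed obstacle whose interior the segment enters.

Obstacle 1 [(0,10) (2,0) (11,2) (5,11)]:
  edge (0,10)–(2,0): clear
  edge (2,0)–(11,2): clear
  edge (11,2)–(5,11): clear
  edge (5,11)–(0,10): clear
  midpoint (25/2,17/2) outside
  → clear
Obstacle 2 [(0,15) (10,15) (9,24) (0,16)]:
  edge (0,15)–(10,15): clear
  edge (10,15)–(9,24): clear
  edge (9,24)–(0,16): clear
  edge (0,16)–(0,15): clear
  midpoint (25/2,17/2) outside
  → clear
Obstacle 3 [(13,10) (19,1) (22,10)]:
  edge (13,10)–(19,1): clear
  edge (19,1)–(22,10): clear
  edge (22,10)–(13,10): clear
  midpoint (25/2,17/2) outside
  → clear

FREE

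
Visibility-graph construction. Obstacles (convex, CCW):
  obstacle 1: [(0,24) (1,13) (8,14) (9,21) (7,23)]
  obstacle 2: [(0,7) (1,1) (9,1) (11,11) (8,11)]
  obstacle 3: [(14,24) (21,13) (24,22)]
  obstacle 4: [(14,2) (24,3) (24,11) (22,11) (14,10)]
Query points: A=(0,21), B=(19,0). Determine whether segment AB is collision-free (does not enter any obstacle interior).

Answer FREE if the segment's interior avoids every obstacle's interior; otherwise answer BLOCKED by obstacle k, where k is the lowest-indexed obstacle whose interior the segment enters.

BLOCKED by obstacle 1

Obstacle 1 [(0,24) (1,13) (8,14) (9,21) (7,23)]:
  edge (0,24)–(1,13): crosses AB
  edge (1,13)–(8,14): crosses AB
  edge (8,14)–(9,21): clear
  edge (9,21)–(7,23): clear
  edge (7,23)–(0,24): clear
  → BLOCKED
Obstacle 2 [(0,7) (1,1) (9,1) (11,11) (8,11)]:
  edge (0,7)–(1,1): clear
  edge (1,1)–(9,1): clear
  edge (9,1)–(11,11): crosses AB
  edge (11,11)–(8,11): crosses AB
  edge (8,11)–(0,7): clear
  → BLOCKED
Obstacle 3 [(14,24) (21,13) (24,22)]:
  edge (14,24)–(21,13): clear
  edge (21,13)–(24,22): clear
  edge (24,22)–(14,24): clear
  midpoint (19/2,21/2) outside
  → clear
Obstacle 4 [(14,2) (24,3) (24,11) (22,11) (14,10)]:
  edge (14,2)–(24,3): crosses AB
  edge (24,3)–(24,11): clear
  edge (24,11)–(22,11): clear
  edge (22,11)–(14,10): clear
  edge (14,10)–(14,2): crosses AB
  → BLOCKED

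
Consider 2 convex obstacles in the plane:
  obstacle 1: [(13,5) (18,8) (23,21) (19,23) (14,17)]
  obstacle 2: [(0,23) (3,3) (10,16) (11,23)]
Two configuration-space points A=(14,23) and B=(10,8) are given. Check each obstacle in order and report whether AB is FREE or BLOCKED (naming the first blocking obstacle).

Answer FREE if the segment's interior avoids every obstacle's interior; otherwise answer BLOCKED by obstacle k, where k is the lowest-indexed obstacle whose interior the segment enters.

FREE

Obstacle 1 [(13,5) (18,8) (23,21) (19,23) (14,17)]:
  edge (13,5)–(18,8): clear
  edge (18,8)–(23,21): clear
  edge (23,21)–(19,23): clear
  edge (19,23)–(14,17): clear
  edge (14,17)–(13,5): clear
  midpoint (12,31/2) outside
  → clear
Obstacle 2 [(0,23) (3,3) (10,16) (11,23)]:
  edge (0,23)–(3,3): clear
  edge (3,3)–(10,16): clear
  edge (10,16)–(11,23): clear
  edge (11,23)–(0,23): clear
  midpoint (12,31/2) outside
  → clear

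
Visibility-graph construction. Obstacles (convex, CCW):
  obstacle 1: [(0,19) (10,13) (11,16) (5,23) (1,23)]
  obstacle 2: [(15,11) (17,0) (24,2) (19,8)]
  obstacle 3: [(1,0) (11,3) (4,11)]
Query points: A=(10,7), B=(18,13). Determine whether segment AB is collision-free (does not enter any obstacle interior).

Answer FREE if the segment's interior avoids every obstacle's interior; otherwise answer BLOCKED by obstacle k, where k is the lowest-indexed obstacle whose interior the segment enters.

Obstacle 1 [(0,19) (10,13) (11,16) (5,23) (1,23)]:
  edge (0,19)–(10,13): clear
  edge (10,13)–(11,16): clear
  edge (11,16)–(5,23): clear
  edge (5,23)–(1,23): clear
  edge (1,23)–(0,19): clear
  midpoint (14,10) outside
  → clear
Obstacle 2 [(15,11) (17,0) (24,2) (19,8)]:
  edge (15,11)–(17,0): crosses AB
  edge (17,0)–(24,2): clear
  edge (24,2)–(19,8): clear
  edge (19,8)–(15,11): crosses AB
  → BLOCKED
Obstacle 3 [(1,0) (11,3) (4,11)]:
  edge (1,0)–(11,3): clear
  edge (11,3)–(4,11): clear
  edge (4,11)–(1,0): clear
  midpoint (14,10) outside
  → clear

BLOCKED by obstacle 2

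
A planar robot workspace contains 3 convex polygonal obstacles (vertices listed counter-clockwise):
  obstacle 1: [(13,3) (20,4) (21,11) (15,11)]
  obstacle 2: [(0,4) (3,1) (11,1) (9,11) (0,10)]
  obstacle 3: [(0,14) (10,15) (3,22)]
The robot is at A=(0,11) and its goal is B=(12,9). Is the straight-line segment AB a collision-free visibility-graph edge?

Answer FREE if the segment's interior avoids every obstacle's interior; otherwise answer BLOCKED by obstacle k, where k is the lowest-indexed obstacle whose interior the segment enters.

Obstacle 1 [(13,3) (20,4) (21,11) (15,11)]:
  edge (13,3)–(20,4): clear
  edge (20,4)–(21,11): clear
  edge (21,11)–(15,11): clear
  edge (15,11)–(13,3): clear
  midpoint (6,10) outside
  → clear
Obstacle 2 [(0,4) (3,1) (11,1) (9,11) (0,10)]:
  edge (0,4)–(3,1): clear
  edge (3,1)–(11,1): clear
  edge (11,1)–(9,11): crosses AB
  edge (9,11)–(0,10): crosses AB
  edge (0,10)–(0,4): clear
  → BLOCKED
Obstacle 3 [(0,14) (10,15) (3,22)]:
  edge (0,14)–(10,15): clear
  edge (10,15)–(3,22): clear
  edge (3,22)–(0,14): clear
  midpoint (6,10) outside
  → clear

BLOCKED by obstacle 2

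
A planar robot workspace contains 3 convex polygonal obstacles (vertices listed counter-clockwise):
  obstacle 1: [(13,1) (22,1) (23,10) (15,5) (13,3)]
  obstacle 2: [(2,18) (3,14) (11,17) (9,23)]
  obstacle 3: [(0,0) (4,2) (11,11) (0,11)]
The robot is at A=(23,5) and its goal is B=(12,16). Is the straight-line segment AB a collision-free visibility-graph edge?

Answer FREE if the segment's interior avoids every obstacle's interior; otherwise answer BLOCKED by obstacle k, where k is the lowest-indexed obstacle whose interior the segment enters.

BLOCKED by obstacle 1

Obstacle 1 [(13,1) (22,1) (23,10) (15,5) (13,3)]:
  edge (13,1)–(22,1): clear
  edge (22,1)–(23,10): crosses AB
  edge (23,10)–(15,5): crosses AB
  edge (15,5)–(13,3): clear
  edge (13,3)–(13,1): clear
  → BLOCKED
Obstacle 2 [(2,18) (3,14) (11,17) (9,23)]:
  edge (2,18)–(3,14): clear
  edge (3,14)–(11,17): clear
  edge (11,17)–(9,23): clear
  edge (9,23)–(2,18): clear
  midpoint (35/2,21/2) outside
  → clear
Obstacle 3 [(0,0) (4,2) (11,11) (0,11)]:
  edge (0,0)–(4,2): clear
  edge (4,2)–(11,11): clear
  edge (11,11)–(0,11): clear
  edge (0,11)–(0,0): clear
  midpoint (35/2,21/2) outside
  → clear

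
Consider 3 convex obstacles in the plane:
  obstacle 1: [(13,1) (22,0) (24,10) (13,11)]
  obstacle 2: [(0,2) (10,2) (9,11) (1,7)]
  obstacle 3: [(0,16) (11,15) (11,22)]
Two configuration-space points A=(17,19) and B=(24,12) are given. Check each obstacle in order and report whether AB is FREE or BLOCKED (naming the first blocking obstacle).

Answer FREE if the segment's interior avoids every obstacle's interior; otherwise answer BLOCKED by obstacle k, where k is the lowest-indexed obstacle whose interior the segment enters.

Obstacle 1 [(13,1) (22,0) (24,10) (13,11)]:
  edge (13,1)–(22,0): clear
  edge (22,0)–(24,10): clear
  edge (24,10)–(13,11): clear
  edge (13,11)–(13,1): clear
  midpoint (41/2,31/2) outside
  → clear
Obstacle 2 [(0,2) (10,2) (9,11) (1,7)]:
  edge (0,2)–(10,2): clear
  edge (10,2)–(9,11): clear
  edge (9,11)–(1,7): clear
  edge (1,7)–(0,2): clear
  midpoint (41/2,31/2) outside
  → clear
Obstacle 3 [(0,16) (11,15) (11,22)]:
  edge (0,16)–(11,15): clear
  edge (11,15)–(11,22): clear
  edge (11,22)–(0,16): clear
  midpoint (41/2,31/2) outside
  → clear

FREE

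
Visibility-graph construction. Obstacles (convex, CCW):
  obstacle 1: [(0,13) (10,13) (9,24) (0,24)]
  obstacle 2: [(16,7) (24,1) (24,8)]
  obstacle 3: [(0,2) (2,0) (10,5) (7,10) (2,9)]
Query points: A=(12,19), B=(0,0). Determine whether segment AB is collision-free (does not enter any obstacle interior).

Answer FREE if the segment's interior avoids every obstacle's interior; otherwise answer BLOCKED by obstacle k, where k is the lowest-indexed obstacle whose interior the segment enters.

BLOCKED by obstacle 1

Obstacle 1 [(0,13) (10,13) (9,24) (0,24)]:
  edge (0,13)–(10,13): crosses AB
  edge (10,13)–(9,24): crosses AB
  edge (9,24)–(0,24): clear
  edge (0,24)–(0,13): clear
  → BLOCKED
Obstacle 2 [(16,7) (24,1) (24,8)]:
  edge (16,7)–(24,1): clear
  edge (24,1)–(24,8): clear
  edge (24,8)–(16,7): clear
  midpoint (6,19/2) outside
  → clear
Obstacle 3 [(0,2) (2,0) (10,5) (7,10) (2,9)]:
  edge (0,2)–(2,0): crosses AB
  edge (2,0)–(10,5): clear
  edge (10,5)–(7,10): clear
  edge (7,10)–(2,9): crosses AB
  edge (2,9)–(0,2): clear
  → BLOCKED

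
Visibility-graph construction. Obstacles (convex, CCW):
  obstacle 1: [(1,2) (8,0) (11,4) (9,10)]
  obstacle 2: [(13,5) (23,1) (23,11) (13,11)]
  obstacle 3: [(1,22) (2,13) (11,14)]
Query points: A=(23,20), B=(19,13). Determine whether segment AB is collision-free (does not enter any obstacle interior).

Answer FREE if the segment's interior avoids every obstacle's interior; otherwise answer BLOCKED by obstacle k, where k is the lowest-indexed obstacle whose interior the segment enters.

Obstacle 1 [(1,2) (8,0) (11,4) (9,10)]:
  edge (1,2)–(8,0): clear
  edge (8,0)–(11,4): clear
  edge (11,4)–(9,10): clear
  edge (9,10)–(1,2): clear
  midpoint (21,33/2) outside
  → clear
Obstacle 2 [(13,5) (23,1) (23,11) (13,11)]:
  edge (13,5)–(23,1): clear
  edge (23,1)–(23,11): clear
  edge (23,11)–(13,11): clear
  edge (13,11)–(13,5): clear
  midpoint (21,33/2) outside
  → clear
Obstacle 3 [(1,22) (2,13) (11,14)]:
  edge (1,22)–(2,13): clear
  edge (2,13)–(11,14): clear
  edge (11,14)–(1,22): clear
  midpoint (21,33/2) outside
  → clear

FREE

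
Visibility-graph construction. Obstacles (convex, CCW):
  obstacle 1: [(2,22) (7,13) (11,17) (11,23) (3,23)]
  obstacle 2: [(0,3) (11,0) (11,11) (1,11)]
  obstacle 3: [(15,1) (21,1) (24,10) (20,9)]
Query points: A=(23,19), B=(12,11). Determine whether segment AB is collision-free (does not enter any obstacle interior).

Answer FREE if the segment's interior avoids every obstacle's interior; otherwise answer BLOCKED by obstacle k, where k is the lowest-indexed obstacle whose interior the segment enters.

Obstacle 1 [(2,22) (7,13) (11,17) (11,23) (3,23)]:
  edge (2,22)–(7,13): clear
  edge (7,13)–(11,17): clear
  edge (11,17)–(11,23): clear
  edge (11,23)–(3,23): clear
  edge (3,23)–(2,22): clear
  midpoint (35/2,15) outside
  → clear
Obstacle 2 [(0,3) (11,0) (11,11) (1,11)]:
  edge (0,3)–(11,0): clear
  edge (11,0)–(11,11): clear
  edge (11,11)–(1,11): clear
  edge (1,11)–(0,3): clear
  midpoint (35/2,15) outside
  → clear
Obstacle 3 [(15,1) (21,1) (24,10) (20,9)]:
  edge (15,1)–(21,1): clear
  edge (21,1)–(24,10): clear
  edge (24,10)–(20,9): clear
  edge (20,9)–(15,1): clear
  midpoint (35/2,15) outside
  → clear

FREE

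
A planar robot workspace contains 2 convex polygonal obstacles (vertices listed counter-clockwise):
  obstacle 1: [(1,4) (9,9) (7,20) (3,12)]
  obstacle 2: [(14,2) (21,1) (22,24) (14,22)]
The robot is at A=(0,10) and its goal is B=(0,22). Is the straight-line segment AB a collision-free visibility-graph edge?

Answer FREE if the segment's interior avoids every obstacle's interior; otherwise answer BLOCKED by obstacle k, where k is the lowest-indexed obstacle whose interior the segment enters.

Obstacle 1 [(1,4) (9,9) (7,20) (3,12)]:
  edge (1,4)–(9,9): clear
  edge (9,9)–(7,20): clear
  edge (7,20)–(3,12): clear
  edge (3,12)–(1,4): clear
  midpoint (0,16) outside
  → clear
Obstacle 2 [(14,2) (21,1) (22,24) (14,22)]:
  edge (14,2)–(21,1): clear
  edge (21,1)–(22,24): clear
  edge (22,24)–(14,22): clear
  edge (14,22)–(14,2): clear
  midpoint (0,16) outside
  → clear

FREE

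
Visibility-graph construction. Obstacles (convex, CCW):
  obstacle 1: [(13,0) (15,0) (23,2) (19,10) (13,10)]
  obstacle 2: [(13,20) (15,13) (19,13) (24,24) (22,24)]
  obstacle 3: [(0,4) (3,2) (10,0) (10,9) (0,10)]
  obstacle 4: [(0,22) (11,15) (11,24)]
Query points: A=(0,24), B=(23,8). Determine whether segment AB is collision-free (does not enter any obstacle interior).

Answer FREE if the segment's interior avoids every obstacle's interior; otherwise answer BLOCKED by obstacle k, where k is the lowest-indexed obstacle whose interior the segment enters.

BLOCKED by obstacle 2

Obstacle 1 [(13,0) (15,0) (23,2) (19,10) (13,10)]:
  edge (13,0)–(15,0): clear
  edge (15,0)–(23,2): clear
  edge (23,2)–(19,10): clear
  edge (19,10)–(13,10): clear
  edge (13,10)–(13,0): clear
  midpoint (23/2,16) outside
  → clear
Obstacle 2 [(13,20) (15,13) (19,13) (24,24) (22,24)]:
  edge (13,20)–(15,13): crosses AB
  edge (15,13)–(19,13): crosses AB
  edge (19,13)–(24,24): clear
  edge (24,24)–(22,24): clear
  edge (22,24)–(13,20): clear
  → BLOCKED
Obstacle 3 [(0,4) (3,2) (10,0) (10,9) (0,10)]:
  edge (0,4)–(3,2): clear
  edge (3,2)–(10,0): clear
  edge (10,0)–(10,9): clear
  edge (10,9)–(0,10): clear
  edge (0,10)–(0,4): clear
  midpoint (23/2,16) outside
  → clear
Obstacle 4 [(0,22) (11,15) (11,24)]:
  edge (0,22)–(11,15): clear
  edge (11,15)–(11,24): crosses AB
  edge (11,24)–(0,22): crosses AB
  → BLOCKED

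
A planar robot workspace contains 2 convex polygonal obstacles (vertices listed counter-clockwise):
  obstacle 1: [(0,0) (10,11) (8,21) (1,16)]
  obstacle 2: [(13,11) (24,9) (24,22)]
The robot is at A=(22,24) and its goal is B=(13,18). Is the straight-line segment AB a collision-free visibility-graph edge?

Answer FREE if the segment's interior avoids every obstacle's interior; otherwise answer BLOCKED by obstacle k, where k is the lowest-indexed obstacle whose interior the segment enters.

Obstacle 1 [(0,0) (10,11) (8,21) (1,16)]:
  edge (0,0)–(10,11): clear
  edge (10,11)–(8,21): clear
  edge (8,21)–(1,16): clear
  edge (1,16)–(0,0): clear
  midpoint (35/2,21) outside
  → clear
Obstacle 2 [(13,11) (24,9) (24,22)]:
  edge (13,11)–(24,9): clear
  edge (24,9)–(24,22): clear
  edge (24,22)–(13,11): clear
  midpoint (35/2,21) outside
  → clear

FREE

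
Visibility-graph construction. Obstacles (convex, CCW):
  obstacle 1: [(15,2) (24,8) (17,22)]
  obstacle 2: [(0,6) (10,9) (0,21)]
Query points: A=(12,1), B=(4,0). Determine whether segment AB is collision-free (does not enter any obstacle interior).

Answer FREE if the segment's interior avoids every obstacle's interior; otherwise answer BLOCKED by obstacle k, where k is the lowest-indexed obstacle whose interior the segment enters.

FREE

Obstacle 1 [(15,2) (24,8) (17,22)]:
  edge (15,2)–(24,8): clear
  edge (24,8)–(17,22): clear
  edge (17,22)–(15,2): clear
  midpoint (8,1/2) outside
  → clear
Obstacle 2 [(0,6) (10,9) (0,21)]:
  edge (0,6)–(10,9): clear
  edge (10,9)–(0,21): clear
  edge (0,21)–(0,6): clear
  midpoint (8,1/2) outside
  → clear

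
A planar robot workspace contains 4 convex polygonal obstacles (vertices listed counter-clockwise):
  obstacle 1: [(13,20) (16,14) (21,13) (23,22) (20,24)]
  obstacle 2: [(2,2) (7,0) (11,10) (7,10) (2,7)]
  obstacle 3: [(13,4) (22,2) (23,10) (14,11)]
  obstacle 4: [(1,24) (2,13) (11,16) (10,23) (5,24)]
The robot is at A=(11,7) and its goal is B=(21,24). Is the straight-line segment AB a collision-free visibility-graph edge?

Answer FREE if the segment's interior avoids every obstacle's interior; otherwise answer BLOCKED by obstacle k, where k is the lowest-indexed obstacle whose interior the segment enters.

BLOCKED by obstacle 1

Obstacle 1 [(13,20) (16,14) (21,13) (23,22) (20,24)]:
  edge (13,20)–(16,14): crosses AB
  edge (16,14)–(21,13): clear
  edge (21,13)–(23,22): clear
  edge (23,22)–(20,24): crosses AB
  edge (20,24)–(13,20): clear
  → BLOCKED
Obstacle 2 [(2,2) (7,0) (11,10) (7,10) (2,7)]:
  edge (2,2)–(7,0): clear
  edge (7,0)–(11,10): clear
  edge (11,10)–(7,10): clear
  edge (7,10)–(2,7): clear
  edge (2,7)–(2,2): clear
  midpoint (16,31/2) outside
  → clear
Obstacle 3 [(13,4) (22,2) (23,10) (14,11)]:
  edge (13,4)–(22,2): clear
  edge (22,2)–(23,10): clear
  edge (23,10)–(14,11): clear
  edge (14,11)–(13,4): clear
  midpoint (16,31/2) outside
  → clear
Obstacle 4 [(1,24) (2,13) (11,16) (10,23) (5,24)]:
  edge (1,24)–(2,13): clear
  edge (2,13)–(11,16): clear
  edge (11,16)–(10,23): clear
  edge (10,23)–(5,24): clear
  edge (5,24)–(1,24): clear
  midpoint (16,31/2) outside
  → clear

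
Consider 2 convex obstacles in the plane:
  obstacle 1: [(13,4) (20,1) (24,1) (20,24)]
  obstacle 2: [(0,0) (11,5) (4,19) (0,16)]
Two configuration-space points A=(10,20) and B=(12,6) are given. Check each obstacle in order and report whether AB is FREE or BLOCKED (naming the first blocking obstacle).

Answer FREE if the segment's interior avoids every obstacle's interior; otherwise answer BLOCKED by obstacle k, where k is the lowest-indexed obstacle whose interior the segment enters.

FREE

Obstacle 1 [(13,4) (20,1) (24,1) (20,24)]:
  edge (13,4)–(20,1): clear
  edge (20,1)–(24,1): clear
  edge (24,1)–(20,24): clear
  edge (20,24)–(13,4): clear
  midpoint (11,13) outside
  → clear
Obstacle 2 [(0,0) (11,5) (4,19) (0,16)]:
  edge (0,0)–(11,5): clear
  edge (11,5)–(4,19): clear
  edge (4,19)–(0,16): clear
  edge (0,16)–(0,0): clear
  midpoint (11,13) outside
  → clear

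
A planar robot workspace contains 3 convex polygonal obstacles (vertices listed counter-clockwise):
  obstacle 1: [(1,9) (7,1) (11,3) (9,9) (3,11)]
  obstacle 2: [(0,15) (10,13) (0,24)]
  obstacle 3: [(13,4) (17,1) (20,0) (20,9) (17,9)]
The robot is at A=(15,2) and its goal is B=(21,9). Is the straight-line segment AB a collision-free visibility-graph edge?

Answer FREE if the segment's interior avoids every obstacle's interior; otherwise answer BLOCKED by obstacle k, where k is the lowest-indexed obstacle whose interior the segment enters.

BLOCKED by obstacle 3

Obstacle 1 [(1,9) (7,1) (11,3) (9,9) (3,11)]:
  edge (1,9)–(7,1): clear
  edge (7,1)–(11,3): clear
  edge (11,3)–(9,9): clear
  edge (9,9)–(3,11): clear
  edge (3,11)–(1,9): clear
  midpoint (18,11/2) outside
  → clear
Obstacle 2 [(0,15) (10,13) (0,24)]:
  edge (0,15)–(10,13): clear
  edge (10,13)–(0,24): clear
  edge (0,24)–(0,15): clear
  midpoint (18,11/2) outside
  → clear
Obstacle 3 [(13,4) (17,1) (20,0) (20,9) (17,9)]:
  edge (13,4)–(17,1): crosses AB
  edge (17,1)–(20,0): clear
  edge (20,0)–(20,9): crosses AB
  edge (20,9)–(17,9): clear
  edge (17,9)–(13,4): clear
  → BLOCKED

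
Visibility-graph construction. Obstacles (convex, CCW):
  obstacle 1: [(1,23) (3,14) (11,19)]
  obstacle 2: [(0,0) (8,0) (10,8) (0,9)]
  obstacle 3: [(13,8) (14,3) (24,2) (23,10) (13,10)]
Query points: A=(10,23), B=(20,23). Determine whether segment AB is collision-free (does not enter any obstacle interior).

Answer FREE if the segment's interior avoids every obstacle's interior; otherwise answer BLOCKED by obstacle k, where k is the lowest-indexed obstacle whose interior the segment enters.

Obstacle 1 [(1,23) (3,14) (11,19)]:
  edge (1,23)–(3,14): clear
  edge (3,14)–(11,19): clear
  edge (11,19)–(1,23): clear
  midpoint (15,23) outside
  → clear
Obstacle 2 [(0,0) (8,0) (10,8) (0,9)]:
  edge (0,0)–(8,0): clear
  edge (8,0)–(10,8): clear
  edge (10,8)–(0,9): clear
  edge (0,9)–(0,0): clear
  midpoint (15,23) outside
  → clear
Obstacle 3 [(13,8) (14,3) (24,2) (23,10) (13,10)]:
  edge (13,8)–(14,3): clear
  edge (14,3)–(24,2): clear
  edge (24,2)–(23,10): clear
  edge (23,10)–(13,10): clear
  edge (13,10)–(13,8): clear
  midpoint (15,23) outside
  → clear

FREE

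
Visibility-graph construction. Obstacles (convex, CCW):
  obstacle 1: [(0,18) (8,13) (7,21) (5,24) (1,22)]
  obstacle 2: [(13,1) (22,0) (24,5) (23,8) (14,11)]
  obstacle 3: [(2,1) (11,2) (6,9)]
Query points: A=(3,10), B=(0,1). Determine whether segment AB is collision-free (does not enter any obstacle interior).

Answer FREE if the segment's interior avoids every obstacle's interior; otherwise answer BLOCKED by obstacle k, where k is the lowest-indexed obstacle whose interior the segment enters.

FREE

Obstacle 1 [(0,18) (8,13) (7,21) (5,24) (1,22)]:
  edge (0,18)–(8,13): clear
  edge (8,13)–(7,21): clear
  edge (7,21)–(5,24): clear
  edge (5,24)–(1,22): clear
  edge (1,22)–(0,18): clear
  midpoint (3/2,11/2) outside
  → clear
Obstacle 2 [(13,1) (22,0) (24,5) (23,8) (14,11)]:
  edge (13,1)–(22,0): clear
  edge (22,0)–(24,5): clear
  edge (24,5)–(23,8): clear
  edge (23,8)–(14,11): clear
  edge (14,11)–(13,1): clear
  midpoint (3/2,11/2) outside
  → clear
Obstacle 3 [(2,1) (11,2) (6,9)]:
  edge (2,1)–(11,2): clear
  edge (11,2)–(6,9): clear
  edge (6,9)–(2,1): clear
  midpoint (3/2,11/2) outside
  → clear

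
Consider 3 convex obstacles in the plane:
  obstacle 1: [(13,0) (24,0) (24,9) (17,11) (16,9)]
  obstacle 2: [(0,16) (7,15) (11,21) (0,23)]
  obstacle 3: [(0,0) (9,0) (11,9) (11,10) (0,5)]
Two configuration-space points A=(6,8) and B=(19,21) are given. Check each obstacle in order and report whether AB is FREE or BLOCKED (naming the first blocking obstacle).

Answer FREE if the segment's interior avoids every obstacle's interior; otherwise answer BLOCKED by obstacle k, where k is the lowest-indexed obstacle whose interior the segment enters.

Obstacle 1 [(13,0) (24,0) (24,9) (17,11) (16,9)]:
  edge (13,0)–(24,0): clear
  edge (24,0)–(24,9): clear
  edge (24,9)–(17,11): clear
  edge (17,11)–(16,9): clear
  edge (16,9)–(13,0): clear
  midpoint (25/2,29/2) outside
  → clear
Obstacle 2 [(0,16) (7,15) (11,21) (0,23)]:
  edge (0,16)–(7,15): clear
  edge (7,15)–(11,21): clear
  edge (11,21)–(0,23): clear
  edge (0,23)–(0,16): clear
  midpoint (25/2,29/2) outside
  → clear
Obstacle 3 [(0,0) (9,0) (11,9) (11,10) (0,5)]:
  edge (0,0)–(9,0): clear
  edge (9,0)–(11,9): clear
  edge (11,9)–(11,10): clear
  edge (11,10)–(0,5): clear
  edge (0,5)–(0,0): clear
  midpoint (25/2,29/2) outside
  → clear

FREE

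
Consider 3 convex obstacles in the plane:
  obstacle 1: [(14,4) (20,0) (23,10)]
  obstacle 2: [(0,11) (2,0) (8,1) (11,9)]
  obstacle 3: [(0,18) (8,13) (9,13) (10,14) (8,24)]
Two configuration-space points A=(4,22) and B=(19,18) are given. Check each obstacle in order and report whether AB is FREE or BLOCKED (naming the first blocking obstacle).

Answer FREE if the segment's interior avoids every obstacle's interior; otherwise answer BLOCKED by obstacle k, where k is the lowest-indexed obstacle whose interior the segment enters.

Obstacle 1 [(14,4) (20,0) (23,10)]:
  edge (14,4)–(20,0): clear
  edge (20,0)–(23,10): clear
  edge (23,10)–(14,4): clear
  midpoint (23/2,20) outside
  → clear
Obstacle 2 [(0,11) (2,0) (8,1) (11,9)]:
  edge (0,11)–(2,0): clear
  edge (2,0)–(8,1): clear
  edge (8,1)–(11,9): clear
  edge (11,9)–(0,11): clear
  midpoint (23/2,20) outside
  → clear
Obstacle 3 [(0,18) (8,13) (9,13) (10,14) (8,24)]:
  edge (0,18)–(8,13): clear
  edge (8,13)–(9,13): clear
  edge (9,13)–(10,14): clear
  edge (10,14)–(8,24): crosses AB
  edge (8,24)–(0,18): crosses AB
  → BLOCKED

BLOCKED by obstacle 3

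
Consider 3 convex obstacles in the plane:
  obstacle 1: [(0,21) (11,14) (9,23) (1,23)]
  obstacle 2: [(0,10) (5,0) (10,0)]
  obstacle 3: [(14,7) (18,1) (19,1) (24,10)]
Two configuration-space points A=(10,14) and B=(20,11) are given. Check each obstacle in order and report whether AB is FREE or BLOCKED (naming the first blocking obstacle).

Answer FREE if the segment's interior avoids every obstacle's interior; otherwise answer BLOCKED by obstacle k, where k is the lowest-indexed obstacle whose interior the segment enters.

FREE

Obstacle 1 [(0,21) (11,14) (9,23) (1,23)]:
  edge (0,21)–(11,14): clear
  edge (11,14)–(9,23): clear
  edge (9,23)–(1,23): clear
  edge (1,23)–(0,21): clear
  midpoint (15,25/2) outside
  → clear
Obstacle 2 [(0,10) (5,0) (10,0)]:
  edge (0,10)–(5,0): clear
  edge (5,0)–(10,0): clear
  edge (10,0)–(0,10): clear
  midpoint (15,25/2) outside
  → clear
Obstacle 3 [(14,7) (18,1) (19,1) (24,10)]:
  edge (14,7)–(18,1): clear
  edge (18,1)–(19,1): clear
  edge (19,1)–(24,10): clear
  edge (24,10)–(14,7): clear
  midpoint (15,25/2) outside
  → clear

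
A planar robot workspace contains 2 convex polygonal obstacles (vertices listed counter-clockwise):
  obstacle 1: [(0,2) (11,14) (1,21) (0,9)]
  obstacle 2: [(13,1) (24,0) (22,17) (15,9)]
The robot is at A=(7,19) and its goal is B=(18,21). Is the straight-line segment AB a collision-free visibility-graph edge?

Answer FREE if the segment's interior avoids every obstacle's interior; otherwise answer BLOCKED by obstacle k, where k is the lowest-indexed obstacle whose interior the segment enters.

Obstacle 1 [(0,2) (11,14) (1,21) (0,9)]:
  edge (0,2)–(11,14): clear
  edge (11,14)–(1,21): clear
  edge (1,21)–(0,9): clear
  edge (0,9)–(0,2): clear
  midpoint (25/2,20) outside
  → clear
Obstacle 2 [(13,1) (24,0) (22,17) (15,9)]:
  edge (13,1)–(24,0): clear
  edge (24,0)–(22,17): clear
  edge (22,17)–(15,9): clear
  edge (15,9)–(13,1): clear
  midpoint (25/2,20) outside
  → clear

FREE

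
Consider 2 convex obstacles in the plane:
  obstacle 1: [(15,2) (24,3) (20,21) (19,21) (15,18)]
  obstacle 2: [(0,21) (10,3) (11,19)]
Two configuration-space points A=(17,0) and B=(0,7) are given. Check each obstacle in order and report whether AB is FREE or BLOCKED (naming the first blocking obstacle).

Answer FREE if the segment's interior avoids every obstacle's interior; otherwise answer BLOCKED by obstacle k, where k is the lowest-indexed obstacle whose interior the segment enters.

Obstacle 1 [(15,2) (24,3) (20,21) (19,21) (15,18)]:
  edge (15,2)–(24,3): clear
  edge (24,3)–(20,21): clear
  edge (20,21)–(19,21): clear
  edge (19,21)–(15,18): clear
  edge (15,18)–(15,2): clear
  midpoint (17/2,7/2) outside
  → clear
Obstacle 2 [(0,21) (10,3) (11,19)]:
  edge (0,21)–(10,3): clear
  edge (10,3)–(11,19): clear
  edge (11,19)–(0,21): clear
  midpoint (17/2,7/2) outside
  → clear

FREE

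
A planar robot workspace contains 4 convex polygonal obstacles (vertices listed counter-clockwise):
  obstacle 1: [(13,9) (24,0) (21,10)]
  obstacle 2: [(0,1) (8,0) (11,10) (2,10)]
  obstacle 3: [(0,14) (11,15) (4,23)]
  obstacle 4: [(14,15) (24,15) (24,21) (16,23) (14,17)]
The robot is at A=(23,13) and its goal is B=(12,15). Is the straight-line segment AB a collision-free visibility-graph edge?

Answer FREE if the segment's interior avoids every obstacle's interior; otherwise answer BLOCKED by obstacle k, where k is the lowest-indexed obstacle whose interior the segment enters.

Obstacle 1 [(13,9) (24,0) (21,10)]:
  edge (13,9)–(24,0): clear
  edge (24,0)–(21,10): clear
  edge (21,10)–(13,9): clear
  midpoint (35/2,14) outside
  → clear
Obstacle 2 [(0,1) (8,0) (11,10) (2,10)]:
  edge (0,1)–(8,0): clear
  edge (8,0)–(11,10): clear
  edge (11,10)–(2,10): clear
  edge (2,10)–(0,1): clear
  midpoint (35/2,14) outside
  → clear
Obstacle 3 [(0,14) (11,15) (4,23)]:
  edge (0,14)–(11,15): clear
  edge (11,15)–(4,23): clear
  edge (4,23)–(0,14): clear
  midpoint (35/2,14) outside
  → clear
Obstacle 4 [(14,15) (24,15) (24,21) (16,23) (14,17)]:
  edge (14,15)–(24,15): clear
  edge (24,15)–(24,21): clear
  edge (24,21)–(16,23): clear
  edge (16,23)–(14,17): clear
  edge (14,17)–(14,15): clear
  midpoint (35/2,14) outside
  → clear

FREE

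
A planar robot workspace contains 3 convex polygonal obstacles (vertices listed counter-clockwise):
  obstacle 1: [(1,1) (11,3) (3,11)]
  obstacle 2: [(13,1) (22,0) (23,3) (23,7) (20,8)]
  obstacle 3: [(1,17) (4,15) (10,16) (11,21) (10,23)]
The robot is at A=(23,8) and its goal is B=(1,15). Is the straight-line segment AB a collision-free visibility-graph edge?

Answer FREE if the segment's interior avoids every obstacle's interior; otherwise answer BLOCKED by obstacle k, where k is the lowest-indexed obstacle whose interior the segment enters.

Obstacle 1 [(1,1) (11,3) (3,11)]:
  edge (1,1)–(11,3): clear
  edge (11,3)–(3,11): clear
  edge (3,11)–(1,1): clear
  midpoint (12,23/2) outside
  → clear
Obstacle 2 [(13,1) (22,0) (23,3) (23,7) (20,8)]:
  edge (13,1)–(22,0): clear
  edge (22,0)–(23,3): clear
  edge (23,3)–(23,7): clear
  edge (23,7)–(20,8): clear
  edge (20,8)–(13,1): clear
  midpoint (12,23/2) outside
  → clear
Obstacle 3 [(1,17) (4,15) (10,16) (11,21) (10,23)]:
  edge (1,17)–(4,15): clear
  edge (4,15)–(10,16): clear
  edge (10,16)–(11,21): clear
  edge (11,21)–(10,23): clear
  edge (10,23)–(1,17): clear
  midpoint (12,23/2) outside
  → clear

FREE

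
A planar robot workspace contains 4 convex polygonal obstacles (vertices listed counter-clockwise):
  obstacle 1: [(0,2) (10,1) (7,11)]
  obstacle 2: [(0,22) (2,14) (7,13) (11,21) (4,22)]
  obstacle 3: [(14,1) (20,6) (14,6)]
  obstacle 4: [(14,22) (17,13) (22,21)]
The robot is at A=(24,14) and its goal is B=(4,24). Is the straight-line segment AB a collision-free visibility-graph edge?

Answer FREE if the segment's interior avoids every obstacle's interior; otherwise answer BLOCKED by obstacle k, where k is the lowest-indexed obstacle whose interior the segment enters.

Obstacle 1 [(0,2) (10,1) (7,11)]:
  edge (0,2)–(10,1): clear
  edge (10,1)–(7,11): clear
  edge (7,11)–(0,2): clear
  midpoint (14,19) outside
  → clear
Obstacle 2 [(0,22) (2,14) (7,13) (11,21) (4,22)]:
  edge (0,22)–(2,14): clear
  edge (2,14)–(7,13): clear
  edge (7,13)–(11,21): crosses AB
  edge (11,21)–(4,22): crosses AB
  edge (4,22)–(0,22): clear
  → BLOCKED
Obstacle 3 [(14,1) (20,6) (14,6)]:
  edge (14,1)–(20,6): clear
  edge (20,6)–(14,6): clear
  edge (14,6)–(14,1): clear
  midpoint (14,19) outside
  → clear
Obstacle 4 [(14,22) (17,13) (22,21)]:
  edge (14,22)–(17,13): crosses AB
  edge (17,13)–(22,21): crosses AB
  edge (22,21)–(14,22): clear
  → BLOCKED

BLOCKED by obstacle 2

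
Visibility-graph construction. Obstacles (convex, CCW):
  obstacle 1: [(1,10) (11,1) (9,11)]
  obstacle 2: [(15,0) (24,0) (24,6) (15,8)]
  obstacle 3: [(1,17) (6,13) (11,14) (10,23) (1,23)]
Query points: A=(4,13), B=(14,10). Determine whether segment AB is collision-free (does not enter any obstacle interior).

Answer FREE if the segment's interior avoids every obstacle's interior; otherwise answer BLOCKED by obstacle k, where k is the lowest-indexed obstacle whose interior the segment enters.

FREE

Obstacle 1 [(1,10) (11,1) (9,11)]:
  edge (1,10)–(11,1): clear
  edge (11,1)–(9,11): clear
  edge (9,11)–(1,10): clear
  midpoint (9,23/2) outside
  → clear
Obstacle 2 [(15,0) (24,0) (24,6) (15,8)]:
  edge (15,0)–(24,0): clear
  edge (24,0)–(24,6): clear
  edge (24,6)–(15,8): clear
  edge (15,8)–(15,0): clear
  midpoint (9,23/2) outside
  → clear
Obstacle 3 [(1,17) (6,13) (11,14) (10,23) (1,23)]:
  edge (1,17)–(6,13): clear
  edge (6,13)–(11,14): clear
  edge (11,14)–(10,23): clear
  edge (10,23)–(1,23): clear
  edge (1,23)–(1,17): clear
  midpoint (9,23/2) outside
  → clear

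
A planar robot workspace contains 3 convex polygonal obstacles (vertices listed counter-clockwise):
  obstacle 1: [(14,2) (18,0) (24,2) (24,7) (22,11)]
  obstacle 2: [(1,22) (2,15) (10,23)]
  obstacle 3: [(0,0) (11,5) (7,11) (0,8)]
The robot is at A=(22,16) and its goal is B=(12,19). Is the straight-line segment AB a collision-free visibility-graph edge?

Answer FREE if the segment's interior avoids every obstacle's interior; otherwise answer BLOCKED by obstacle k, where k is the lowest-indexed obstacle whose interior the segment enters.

FREE

Obstacle 1 [(14,2) (18,0) (24,2) (24,7) (22,11)]:
  edge (14,2)–(18,0): clear
  edge (18,0)–(24,2): clear
  edge (24,2)–(24,7): clear
  edge (24,7)–(22,11): clear
  edge (22,11)–(14,2): clear
  midpoint (17,35/2) outside
  → clear
Obstacle 2 [(1,22) (2,15) (10,23)]:
  edge (1,22)–(2,15): clear
  edge (2,15)–(10,23): clear
  edge (10,23)–(1,22): clear
  midpoint (17,35/2) outside
  → clear
Obstacle 3 [(0,0) (11,5) (7,11) (0,8)]:
  edge (0,0)–(11,5): clear
  edge (11,5)–(7,11): clear
  edge (7,11)–(0,8): clear
  edge (0,8)–(0,0): clear
  midpoint (17,35/2) outside
  → clear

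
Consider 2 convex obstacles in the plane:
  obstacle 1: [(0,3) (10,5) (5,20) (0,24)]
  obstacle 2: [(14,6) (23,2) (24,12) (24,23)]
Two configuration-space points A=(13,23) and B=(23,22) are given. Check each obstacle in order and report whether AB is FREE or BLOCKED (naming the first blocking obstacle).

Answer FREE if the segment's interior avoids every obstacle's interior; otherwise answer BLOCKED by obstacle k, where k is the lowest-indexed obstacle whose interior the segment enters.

Obstacle 1 [(0,3) (10,5) (5,20) (0,24)]:
  edge (0,3)–(10,5): clear
  edge (10,5)–(5,20): clear
  edge (5,20)–(0,24): clear
  edge (0,24)–(0,3): clear
  midpoint (18,45/2) outside
  → clear
Obstacle 2 [(14,6) (23,2) (24,12) (24,23)]:
  edge (14,6)–(23,2): clear
  edge (23,2)–(24,12): clear
  edge (24,12)–(24,23): clear
  edge (24,23)–(14,6): clear
  midpoint (18,45/2) outside
  → clear

FREE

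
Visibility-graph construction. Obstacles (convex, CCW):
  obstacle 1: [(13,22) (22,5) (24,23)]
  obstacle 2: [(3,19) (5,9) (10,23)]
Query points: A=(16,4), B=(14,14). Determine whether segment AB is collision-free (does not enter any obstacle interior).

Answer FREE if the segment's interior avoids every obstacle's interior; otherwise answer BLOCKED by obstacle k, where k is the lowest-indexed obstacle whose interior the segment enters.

Obstacle 1 [(13,22) (22,5) (24,23)]:
  edge (13,22)–(22,5): clear
  edge (22,5)–(24,23): clear
  edge (24,23)–(13,22): clear
  midpoint (15,9) outside
  → clear
Obstacle 2 [(3,19) (5,9) (10,23)]:
  edge (3,19)–(5,9): clear
  edge (5,9)–(10,23): clear
  edge (10,23)–(3,19): clear
  midpoint (15,9) outside
  → clear

FREE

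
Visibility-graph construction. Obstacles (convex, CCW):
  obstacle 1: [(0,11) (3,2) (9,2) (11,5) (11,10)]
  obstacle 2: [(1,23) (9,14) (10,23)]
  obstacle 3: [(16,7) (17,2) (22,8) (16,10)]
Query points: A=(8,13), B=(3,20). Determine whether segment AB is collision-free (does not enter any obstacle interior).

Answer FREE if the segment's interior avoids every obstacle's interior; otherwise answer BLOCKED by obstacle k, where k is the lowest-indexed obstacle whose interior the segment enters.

FREE

Obstacle 1 [(0,11) (3,2) (9,2) (11,5) (11,10)]:
  edge (0,11)–(3,2): clear
  edge (3,2)–(9,2): clear
  edge (9,2)–(11,5): clear
  edge (11,5)–(11,10): clear
  edge (11,10)–(0,11): clear
  midpoint (11/2,33/2) outside
  → clear
Obstacle 2 [(1,23) (9,14) (10,23)]:
  edge (1,23)–(9,14): clear
  edge (9,14)–(10,23): clear
  edge (10,23)–(1,23): clear
  midpoint (11/2,33/2) outside
  → clear
Obstacle 3 [(16,7) (17,2) (22,8) (16,10)]:
  edge (16,7)–(17,2): clear
  edge (17,2)–(22,8): clear
  edge (22,8)–(16,10): clear
  edge (16,10)–(16,7): clear
  midpoint (11/2,33/2) outside
  → clear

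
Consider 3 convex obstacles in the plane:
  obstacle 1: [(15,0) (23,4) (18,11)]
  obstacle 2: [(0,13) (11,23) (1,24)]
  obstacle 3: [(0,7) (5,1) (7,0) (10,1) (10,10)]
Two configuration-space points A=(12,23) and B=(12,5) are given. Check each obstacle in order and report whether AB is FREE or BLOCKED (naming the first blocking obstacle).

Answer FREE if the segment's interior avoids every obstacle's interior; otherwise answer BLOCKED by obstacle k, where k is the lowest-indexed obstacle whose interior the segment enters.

Obstacle 1 [(15,0) (23,4) (18,11)]:
  edge (15,0)–(23,4): clear
  edge (23,4)–(18,11): clear
  edge (18,11)–(15,0): clear
  midpoint (12,14) outside
  → clear
Obstacle 2 [(0,13) (11,23) (1,24)]:
  edge (0,13)–(11,23): clear
  edge (11,23)–(1,24): clear
  edge (1,24)–(0,13): clear
  midpoint (12,14) outside
  → clear
Obstacle 3 [(0,7) (5,1) (7,0) (10,1) (10,10)]:
  edge (0,7)–(5,1): clear
  edge (5,1)–(7,0): clear
  edge (7,0)–(10,1): clear
  edge (10,1)–(10,10): clear
  edge (10,10)–(0,7): clear
  midpoint (12,14) outside
  → clear

FREE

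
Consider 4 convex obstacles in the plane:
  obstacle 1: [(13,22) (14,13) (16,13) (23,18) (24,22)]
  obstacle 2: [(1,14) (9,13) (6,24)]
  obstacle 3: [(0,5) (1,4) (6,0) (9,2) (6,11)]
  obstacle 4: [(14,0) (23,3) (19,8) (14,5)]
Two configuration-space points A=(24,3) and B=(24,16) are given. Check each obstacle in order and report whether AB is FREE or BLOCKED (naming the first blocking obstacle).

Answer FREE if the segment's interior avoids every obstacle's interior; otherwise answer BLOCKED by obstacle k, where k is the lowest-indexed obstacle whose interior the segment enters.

Obstacle 1 [(13,22) (14,13) (16,13) (23,18) (24,22)]:
  edge (13,22)–(14,13): clear
  edge (14,13)–(16,13): clear
  edge (16,13)–(23,18): clear
  edge (23,18)–(24,22): clear
  edge (24,22)–(13,22): clear
  midpoint (24,19/2) outside
  → clear
Obstacle 2 [(1,14) (9,13) (6,24)]:
  edge (1,14)–(9,13): clear
  edge (9,13)–(6,24): clear
  edge (6,24)–(1,14): clear
  midpoint (24,19/2) outside
  → clear
Obstacle 3 [(0,5) (1,4) (6,0) (9,2) (6,11)]:
  edge (0,5)–(1,4): clear
  edge (1,4)–(6,0): clear
  edge (6,0)–(9,2): clear
  edge (9,2)–(6,11): clear
  edge (6,11)–(0,5): clear
  midpoint (24,19/2) outside
  → clear
Obstacle 4 [(14,0) (23,3) (19,8) (14,5)]:
  edge (14,0)–(23,3): clear
  edge (23,3)–(19,8): clear
  edge (19,8)–(14,5): clear
  edge (14,5)–(14,0): clear
  midpoint (24,19/2) outside
  → clear

FREE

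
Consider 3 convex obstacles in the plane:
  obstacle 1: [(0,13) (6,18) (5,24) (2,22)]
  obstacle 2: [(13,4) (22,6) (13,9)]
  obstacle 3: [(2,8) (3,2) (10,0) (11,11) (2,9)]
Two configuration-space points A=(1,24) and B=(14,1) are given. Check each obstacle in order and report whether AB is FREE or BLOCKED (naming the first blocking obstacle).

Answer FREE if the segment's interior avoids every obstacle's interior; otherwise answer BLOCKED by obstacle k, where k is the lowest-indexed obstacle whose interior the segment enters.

Obstacle 1 [(0,13) (6,18) (5,24) (2,22)]:
  edge (0,13)–(6,18): crosses AB
  edge (6,18)–(5,24): clear
  edge (5,24)–(2,22): crosses AB
  edge (2,22)–(0,13): clear
  → BLOCKED
Obstacle 2 [(13,4) (22,6) (13,9)]:
  edge (13,4)–(22,6): clear
  edge (22,6)–(13,9): clear
  edge (13,9)–(13,4): clear
  midpoint (15/2,25/2) outside
  → clear
Obstacle 3 [(2,8) (3,2) (10,0) (11,11) (2,9)]:
  edge (2,8)–(3,2): clear
  edge (3,2)–(10,0): clear
  edge (10,0)–(11,11): crosses AB
  edge (11,11)–(2,9): crosses AB
  edge (2,9)–(2,8): clear
  → BLOCKED

BLOCKED by obstacle 1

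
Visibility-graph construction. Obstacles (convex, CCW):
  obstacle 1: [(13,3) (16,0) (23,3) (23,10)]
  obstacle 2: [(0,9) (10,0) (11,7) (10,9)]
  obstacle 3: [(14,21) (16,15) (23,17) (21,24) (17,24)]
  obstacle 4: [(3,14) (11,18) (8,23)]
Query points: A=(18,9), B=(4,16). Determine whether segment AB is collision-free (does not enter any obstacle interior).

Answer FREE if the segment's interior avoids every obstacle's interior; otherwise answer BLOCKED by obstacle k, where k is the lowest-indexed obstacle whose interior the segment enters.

Obstacle 1 [(13,3) (16,0) (23,3) (23,10)]:
  edge (13,3)–(16,0): clear
  edge (16,0)–(23,3): clear
  edge (23,3)–(23,10): clear
  edge (23,10)–(13,3): clear
  midpoint (11,25/2) outside
  → clear
Obstacle 2 [(0,9) (10,0) (11,7) (10,9)]:
  edge (0,9)–(10,0): clear
  edge (10,0)–(11,7): clear
  edge (11,7)–(10,9): clear
  edge (10,9)–(0,9): clear
  midpoint (11,25/2) outside
  → clear
Obstacle 3 [(14,21) (16,15) (23,17) (21,24) (17,24)]:
  edge (14,21)–(16,15): clear
  edge (16,15)–(23,17): clear
  edge (23,17)–(21,24): clear
  edge (21,24)–(17,24): clear
  edge (17,24)–(14,21): clear
  midpoint (11,25/2) outside
  → clear
Obstacle 4 [(3,14) (11,18) (8,23)]:
  edge (3,14)–(11,18): crosses AB
  edge (11,18)–(8,23): clear
  edge (8,23)–(3,14): crosses AB
  → BLOCKED

BLOCKED by obstacle 4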